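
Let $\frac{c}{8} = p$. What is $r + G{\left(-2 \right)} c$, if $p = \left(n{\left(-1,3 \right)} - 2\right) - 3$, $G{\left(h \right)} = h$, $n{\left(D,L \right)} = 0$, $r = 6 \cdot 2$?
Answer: $92$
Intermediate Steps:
$r = 12$
$p = -5$ ($p = \left(0 - 2\right) - 3 = -2 - 3 = -5$)
$c = -40$ ($c = 8 \left(-5\right) = -40$)
$r + G{\left(-2 \right)} c = 12 - -80 = 12 + 80 = 92$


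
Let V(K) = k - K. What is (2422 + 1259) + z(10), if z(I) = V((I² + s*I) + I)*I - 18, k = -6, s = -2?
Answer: 2703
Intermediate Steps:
V(K) = -6 - K
z(I) = -18 + I*(-6 + I - I²) (z(I) = (-6 - ((I² - 2*I) + I))*I - 18 = (-6 - (I² - I))*I - 18 = (-6 + (I - I²))*I - 18 = (-6 + I - I²)*I - 18 = I*(-6 + I - I²) - 18 = -18 + I*(-6 + I - I²))
(2422 + 1259) + z(10) = (2422 + 1259) + (-18 - 1*10*(6 + 10*(-1 + 10))) = 3681 + (-18 - 1*10*(6 + 10*9)) = 3681 + (-18 - 1*10*(6 + 90)) = 3681 + (-18 - 1*10*96) = 3681 + (-18 - 960) = 3681 - 978 = 2703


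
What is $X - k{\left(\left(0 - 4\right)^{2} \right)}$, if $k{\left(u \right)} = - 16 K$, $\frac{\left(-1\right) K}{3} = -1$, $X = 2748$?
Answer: $2796$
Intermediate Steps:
$K = 3$ ($K = \left(-3\right) \left(-1\right) = 3$)
$k{\left(u \right)} = -48$ ($k{\left(u \right)} = \left(-16\right) 3 = -48$)
$X - k{\left(\left(0 - 4\right)^{2} \right)} = 2748 - -48 = 2748 + 48 = 2796$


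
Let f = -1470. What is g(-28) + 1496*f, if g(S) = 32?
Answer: -2199088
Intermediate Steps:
g(-28) + 1496*f = 32 + 1496*(-1470) = 32 - 2199120 = -2199088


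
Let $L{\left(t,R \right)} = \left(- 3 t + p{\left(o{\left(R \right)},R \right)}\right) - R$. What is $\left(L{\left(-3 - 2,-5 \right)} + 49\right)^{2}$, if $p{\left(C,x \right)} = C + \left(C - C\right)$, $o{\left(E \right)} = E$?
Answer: $4096$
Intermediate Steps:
$p{\left(C,x \right)} = C$ ($p{\left(C,x \right)} = C + 0 = C$)
$L{\left(t,R \right)} = - 3 t$ ($L{\left(t,R \right)} = \left(- 3 t + R\right) - R = \left(R - 3 t\right) - R = - 3 t$)
$\left(L{\left(-3 - 2,-5 \right)} + 49\right)^{2} = \left(- 3 \left(-3 - 2\right) + 49\right)^{2} = \left(\left(-3\right) \left(-5\right) + 49\right)^{2} = \left(15 + 49\right)^{2} = 64^{2} = 4096$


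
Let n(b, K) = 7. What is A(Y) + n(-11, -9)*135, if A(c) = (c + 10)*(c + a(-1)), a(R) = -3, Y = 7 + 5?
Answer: 1143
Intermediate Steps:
Y = 12
A(c) = (-3 + c)*(10 + c) (A(c) = (c + 10)*(c - 3) = (10 + c)*(-3 + c) = (-3 + c)*(10 + c))
A(Y) + n(-11, -9)*135 = (-30 + 12**2 + 7*12) + 7*135 = (-30 + 144 + 84) + 945 = 198 + 945 = 1143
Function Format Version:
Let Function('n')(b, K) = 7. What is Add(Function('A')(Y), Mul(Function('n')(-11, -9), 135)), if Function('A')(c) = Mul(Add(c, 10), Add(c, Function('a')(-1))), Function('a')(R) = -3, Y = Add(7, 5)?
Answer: 1143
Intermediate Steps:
Y = 12
Function('A')(c) = Mul(Add(-3, c), Add(10, c)) (Function('A')(c) = Mul(Add(c, 10), Add(c, -3)) = Mul(Add(10, c), Add(-3, c)) = Mul(Add(-3, c), Add(10, c)))
Add(Function('A')(Y), Mul(Function('n')(-11, -9), 135)) = Add(Add(-30, Pow(12, 2), Mul(7, 12)), Mul(7, 135)) = Add(Add(-30, 144, 84), 945) = Add(198, 945) = 1143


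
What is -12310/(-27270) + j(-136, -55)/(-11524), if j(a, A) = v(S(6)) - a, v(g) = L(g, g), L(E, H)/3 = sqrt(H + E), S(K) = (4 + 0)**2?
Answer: 3453793/7856487 - 3*sqrt(2)/2881 ≈ 0.43814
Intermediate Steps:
S(K) = 16 (S(K) = 4**2 = 16)
L(E, H) = 3*sqrt(E + H) (L(E, H) = 3*sqrt(H + E) = 3*sqrt(E + H))
v(g) = 3*sqrt(2)*sqrt(g) (v(g) = 3*sqrt(g + g) = 3*sqrt(2*g) = 3*(sqrt(2)*sqrt(g)) = 3*sqrt(2)*sqrt(g))
j(a, A) = -a + 12*sqrt(2) (j(a, A) = 3*sqrt(2)*sqrt(16) - a = 3*sqrt(2)*4 - a = 12*sqrt(2) - a = -a + 12*sqrt(2))
-12310/(-27270) + j(-136, -55)/(-11524) = -12310/(-27270) + (-1*(-136) + 12*sqrt(2))/(-11524) = -12310*(-1/27270) + (136 + 12*sqrt(2))*(-1/11524) = 1231/2727 + (-34/2881 - 3*sqrt(2)/2881) = 3453793/7856487 - 3*sqrt(2)/2881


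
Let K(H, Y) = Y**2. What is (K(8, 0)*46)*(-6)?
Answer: 0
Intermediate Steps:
(K(8, 0)*46)*(-6) = (0**2*46)*(-6) = (0*46)*(-6) = 0*(-6) = 0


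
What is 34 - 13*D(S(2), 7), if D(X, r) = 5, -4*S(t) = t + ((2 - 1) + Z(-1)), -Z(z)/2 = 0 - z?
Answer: -31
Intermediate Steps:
Z(z) = 2*z (Z(z) = -2*(0 - z) = -(-2)*z = 2*z)
S(t) = 1/4 - t/4 (S(t) = -(t + ((2 - 1) + 2*(-1)))/4 = -(t + (1 - 2))/4 = -(t - 1)/4 = -(-1 + t)/4 = 1/4 - t/4)
34 - 13*D(S(2), 7) = 34 - 13*5 = 34 - 65 = -31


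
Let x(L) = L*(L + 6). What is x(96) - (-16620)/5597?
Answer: 54822444/5597 ≈ 9795.0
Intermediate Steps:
x(L) = L*(6 + L)
x(96) - (-16620)/5597 = 96*(6 + 96) - (-16620)/5597 = 96*102 - (-16620)/5597 = 9792 - 1*(-16620/5597) = 9792 + 16620/5597 = 54822444/5597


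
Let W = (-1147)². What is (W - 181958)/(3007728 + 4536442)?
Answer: 1133651/7544170 ≈ 0.15027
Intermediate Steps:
W = 1315609
(W - 181958)/(3007728 + 4536442) = (1315609 - 181958)/(3007728 + 4536442) = 1133651/7544170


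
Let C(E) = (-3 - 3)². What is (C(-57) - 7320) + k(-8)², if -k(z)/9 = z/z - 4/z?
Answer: -28407/4 ≈ -7101.8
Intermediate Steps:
k(z) = -9 + 36/z (k(z) = -9*(z/z - 4/z) = -9*(1 - 4/z) = -9 + 36/z)
C(E) = 36 (C(E) = (-6)² = 36)
(C(-57) - 7320) + k(-8)² = (36 - 7320) + (-9 + 36/(-8))² = -7284 + (-9 + 36*(-⅛))² = -7284 + (-9 - 9/2)² = -7284 + (-27/2)² = -7284 + 729/4 = -28407/4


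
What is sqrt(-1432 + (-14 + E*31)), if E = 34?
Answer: 14*I*sqrt(2) ≈ 19.799*I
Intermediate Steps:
sqrt(-1432 + (-14 + E*31)) = sqrt(-1432 + (-14 + 34*31)) = sqrt(-1432 + (-14 + 1054)) = sqrt(-1432 + 1040) = sqrt(-392) = 14*I*sqrt(2)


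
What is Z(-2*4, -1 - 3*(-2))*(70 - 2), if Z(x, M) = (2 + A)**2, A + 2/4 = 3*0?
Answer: 153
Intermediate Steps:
A = -1/2 (A = -1/2 + 3*0 = -1/2 + 0 = -1/2 ≈ -0.50000)
Z(x, M) = 9/4 (Z(x, M) = (2 - 1/2)**2 = (3/2)**2 = 9/4)
Z(-2*4, -1 - 3*(-2))*(70 - 2) = 9*(70 - 2)/4 = (9/4)*68 = 153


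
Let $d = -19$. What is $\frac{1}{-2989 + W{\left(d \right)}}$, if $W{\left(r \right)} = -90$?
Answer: $- \frac{1}{3079} \approx -0.00032478$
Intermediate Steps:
$\frac{1}{-2989 + W{\left(d \right)}} = \frac{1}{-2989 - 90} = \frac{1}{-3079} = - \frac{1}{3079}$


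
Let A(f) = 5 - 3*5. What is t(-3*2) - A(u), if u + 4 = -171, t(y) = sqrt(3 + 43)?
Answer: 10 + sqrt(46) ≈ 16.782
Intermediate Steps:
t(y) = sqrt(46)
u = -175 (u = -4 - 171 = -175)
A(f) = -10 (A(f) = 5 - 15 = -10)
t(-3*2) - A(u) = sqrt(46) - 1*(-10) = sqrt(46) + 10 = 10 + sqrt(46)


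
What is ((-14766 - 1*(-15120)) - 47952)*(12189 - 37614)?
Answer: 1210179150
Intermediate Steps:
((-14766 - 1*(-15120)) - 47952)*(12189 - 37614) = ((-14766 + 15120) - 47952)*(-25425) = (354 - 47952)*(-25425) = -47598*(-25425) = 1210179150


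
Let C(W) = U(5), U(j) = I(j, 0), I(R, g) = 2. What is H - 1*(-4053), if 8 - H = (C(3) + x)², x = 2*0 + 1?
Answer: 4052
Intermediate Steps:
U(j) = 2
x = 1 (x = 0 + 1 = 1)
C(W) = 2
H = -1 (H = 8 - (2 + 1)² = 8 - 1*3² = 8 - 1*9 = 8 - 9 = -1)
H - 1*(-4053) = -1 - 1*(-4053) = -1 + 4053 = 4052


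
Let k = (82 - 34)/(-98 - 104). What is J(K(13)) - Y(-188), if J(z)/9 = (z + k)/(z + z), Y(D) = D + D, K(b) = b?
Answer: 998977/2626 ≈ 380.42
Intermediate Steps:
k = -24/101 (k = 48/(-202) = 48*(-1/202) = -24/101 ≈ -0.23762)
Y(D) = 2*D
J(z) = 9*(-24/101 + z)/(2*z) (J(z) = 9*((z - 24/101)/(z + z)) = 9*((-24/101 + z)/((2*z))) = 9*((-24/101 + z)*(1/(2*z))) = 9*((-24/101 + z)/(2*z)) = 9*(-24/101 + z)/(2*z))
J(K(13)) - Y(-188) = (9/202)*(-24 + 101*13)/13 - 2*(-188) = (9/202)*(1/13)*(-24 + 1313) - 1*(-376) = (9/202)*(1/13)*1289 + 376 = 11601/2626 + 376 = 998977/2626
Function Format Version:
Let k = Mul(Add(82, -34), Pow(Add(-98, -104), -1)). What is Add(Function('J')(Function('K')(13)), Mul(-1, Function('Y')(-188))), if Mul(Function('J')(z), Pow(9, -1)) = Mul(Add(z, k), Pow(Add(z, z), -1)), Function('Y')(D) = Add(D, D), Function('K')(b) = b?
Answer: Rational(998977, 2626) ≈ 380.42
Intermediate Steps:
k = Rational(-24, 101) (k = Mul(48, Pow(-202, -1)) = Mul(48, Rational(-1, 202)) = Rational(-24, 101) ≈ -0.23762)
Function('Y')(D) = Mul(2, D)
Function('J')(z) = Mul(Rational(9, 2), Pow(z, -1), Add(Rational(-24, 101), z)) (Function('J')(z) = Mul(9, Mul(Add(z, Rational(-24, 101)), Pow(Add(z, z), -1))) = Mul(9, Mul(Add(Rational(-24, 101), z), Pow(Mul(2, z), -1))) = Mul(9, Mul(Add(Rational(-24, 101), z), Mul(Rational(1, 2), Pow(z, -1)))) = Mul(9, Mul(Rational(1, 2), Pow(z, -1), Add(Rational(-24, 101), z))) = Mul(Rational(9, 2), Pow(z, -1), Add(Rational(-24, 101), z)))
Add(Function('J')(Function('K')(13)), Mul(-1, Function('Y')(-188))) = Add(Mul(Rational(9, 202), Pow(13, -1), Add(-24, Mul(101, 13))), Mul(-1, Mul(2, -188))) = Add(Mul(Rational(9, 202), Rational(1, 13), Add(-24, 1313)), Mul(-1, -376)) = Add(Mul(Rational(9, 202), Rational(1, 13), 1289), 376) = Add(Rational(11601, 2626), 376) = Rational(998977, 2626)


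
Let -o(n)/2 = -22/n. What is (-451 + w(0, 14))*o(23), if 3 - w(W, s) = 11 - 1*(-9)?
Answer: -20592/23 ≈ -895.30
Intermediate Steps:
o(n) = 44/n (o(n) = -(-44)/n = 44/n)
w(W, s) = -17 (w(W, s) = 3 - (11 - 1*(-9)) = 3 - (11 + 9) = 3 - 1*20 = 3 - 20 = -17)
(-451 + w(0, 14))*o(23) = (-451 - 17)*(44/23) = -20592/23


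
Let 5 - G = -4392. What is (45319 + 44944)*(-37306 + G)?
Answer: -2970465067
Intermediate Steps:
G = 4397 (G = 5 - 1*(-4392) = 5 + 4392 = 4397)
(45319 + 44944)*(-37306 + G) = (45319 + 44944)*(-37306 + 4397) = 90263*(-32909) = -2970465067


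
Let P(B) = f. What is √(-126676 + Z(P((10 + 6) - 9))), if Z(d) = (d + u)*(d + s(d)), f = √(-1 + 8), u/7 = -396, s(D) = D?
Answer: √(-126662 - 5544*√7) ≈ 375.94*I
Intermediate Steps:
u = -2772 (u = 7*(-396) = -2772)
f = √7 ≈ 2.6458
P(B) = √7
Z(d) = 2*d*(-2772 + d) (Z(d) = (d - 2772)*(d + d) = (-2772 + d)*(2*d) = 2*d*(-2772 + d))
√(-126676 + Z(P((10 + 6) - 9))) = √(-126676 + 2*√7*(-2772 + √7))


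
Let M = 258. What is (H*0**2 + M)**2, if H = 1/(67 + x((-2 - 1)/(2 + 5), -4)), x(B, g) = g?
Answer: 66564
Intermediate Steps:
H = 1/63 (H = 1/(67 - 4) = 1/63 ≈ 0.015873)
(H*0**2 + M)**2 = ((1/63)*0**2 + 258)**2 = ((1/63)*0 + 258)**2 = (0 + 258)**2 = 258**2 = 66564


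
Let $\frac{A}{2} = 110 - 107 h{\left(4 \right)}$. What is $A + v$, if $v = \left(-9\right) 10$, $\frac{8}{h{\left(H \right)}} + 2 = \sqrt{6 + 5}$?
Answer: $- \frac{2514}{7} - \frac{1712 \sqrt{11}}{7} \approx -1170.3$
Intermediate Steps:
$h{\left(H \right)} = \frac{8}{-2 + \sqrt{11}}$ ($h{\left(H \right)} = \frac{8}{-2 + \sqrt{6 + 5}} = \frac{8}{-2 + \sqrt{11}}$)
$v = -90$
$A = - \frac{1884}{7} - \frac{1712 \sqrt{11}}{7}$ ($A = 2 \left(110 - 107 \left(\frac{16}{7} + \frac{8 \sqrt{11}}{7}\right)\right) = 2 \left(110 - \left(\frac{1712}{7} + \frac{856 \sqrt{11}}{7}\right)\right) = 2 \left(- \frac{942}{7} - \frac{856 \sqrt{11}}{7}\right) = - \frac{1884}{7} - \frac{1712 \sqrt{11}}{7} \approx -1080.3$)
$A + v = \left(- \frac{1884}{7} - \frac{1712 \sqrt{11}}{7}\right) - 90 = - \frac{2514}{7} - \frac{1712 \sqrt{11}}{7}$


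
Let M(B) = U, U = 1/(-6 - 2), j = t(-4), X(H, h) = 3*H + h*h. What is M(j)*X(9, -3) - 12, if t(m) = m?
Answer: -33/2 ≈ -16.500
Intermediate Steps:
X(H, h) = h² + 3*H (X(H, h) = 3*H + h² = h² + 3*H)
j = -4
U = -⅛ (U = 1/(-8) = -⅛ ≈ -0.12500)
M(B) = -⅛
M(j)*X(9, -3) - 12 = -((-3)² + 3*9)/8 - 12 = -(9 + 27)/8 - 12 = -⅛*36 - 12 = -9/2 - 12 = -33/2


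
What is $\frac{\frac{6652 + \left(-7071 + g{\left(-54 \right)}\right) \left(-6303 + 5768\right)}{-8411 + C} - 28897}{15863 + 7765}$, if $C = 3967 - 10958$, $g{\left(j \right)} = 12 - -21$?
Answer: $- \frac{56105447}{45489807} \approx -1.2334$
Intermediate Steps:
$g{\left(j \right)} = 33$ ($g{\left(j \right)} = 12 + 21 = 33$)
$C = -6991$ ($C = 3967 - 10958 = -6991$)
$\frac{\frac{6652 + \left(-7071 + g{\left(-54 \right)}\right) \left(-6303 + 5768\right)}{-8411 + C} - 28897}{15863 + 7765} = \frac{\frac{6652 + \left(-7071 + 33\right) \left(-6303 + 5768\right)}{-8411 - 6991} - 28897}{15863 + 7765} = \frac{\frac{6652 - -3765330}{-15402} - 28897}{23628} = \left(\left(6652 + 3765330\right) \left(- \frac{1}{15402}\right) - 28897\right) \frac{1}{23628} = \left(3771982 \left(- \frac{1}{15402}\right) - 28897\right) \frac{1}{23628} = \left(- \frac{1885991}{7701} - 28897\right) \frac{1}{23628} = \left(- \frac{224421788}{7701}\right) \frac{1}{23628} = - \frac{56105447}{45489807}$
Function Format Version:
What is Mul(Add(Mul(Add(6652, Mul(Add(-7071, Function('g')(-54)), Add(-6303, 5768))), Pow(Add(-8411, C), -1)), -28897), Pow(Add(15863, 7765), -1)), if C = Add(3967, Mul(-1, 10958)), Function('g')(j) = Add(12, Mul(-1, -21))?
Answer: Rational(-56105447, 45489807) ≈ -1.2334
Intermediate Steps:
Function('g')(j) = 33 (Function('g')(j) = Add(12, 21) = 33)
C = -6991 (C = Add(3967, -10958) = -6991)
Mul(Add(Mul(Add(6652, Mul(Add(-7071, Function('g')(-54)), Add(-6303, 5768))), Pow(Add(-8411, C), -1)), -28897), Pow(Add(15863, 7765), -1)) = Mul(Add(Mul(Add(6652, Mul(Add(-7071, 33), Add(-6303, 5768))), Pow(Add(-8411, -6991), -1)), -28897), Pow(Add(15863, 7765), -1)) = Mul(Add(Mul(Add(6652, Mul(-7038, -535)), Pow(-15402, -1)), -28897), Pow(23628, -1)) = Mul(Add(Mul(Add(6652, 3765330), Rational(-1, 15402)), -28897), Rational(1, 23628)) = Mul(Add(Mul(3771982, Rational(-1, 15402)), -28897), Rational(1, 23628)) = Mul(Add(Rational(-1885991, 7701), -28897), Rational(1, 23628)) = Mul(Rational(-224421788, 7701), Rational(1, 23628)) = Rational(-56105447, 45489807)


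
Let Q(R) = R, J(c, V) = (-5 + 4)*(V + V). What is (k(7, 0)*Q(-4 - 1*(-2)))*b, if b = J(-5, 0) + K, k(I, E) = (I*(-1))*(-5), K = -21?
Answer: 1470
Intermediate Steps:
J(c, V) = -2*V
k(I, E) = 5*I (k(I, E) = -I*(-5) = 5*I)
b = -21 (b = -2*0 - 21 = 0 - 21 = -21)
(k(7, 0)*Q(-4 - 1*(-2)))*b = ((5*7)*(-4 - 1*(-2)))*(-21) = (35*(-4 + 2))*(-21) = (35*(-2))*(-21) = -70*(-21) = 1470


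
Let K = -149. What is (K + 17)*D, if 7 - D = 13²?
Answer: 21384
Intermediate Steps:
D = -162 (D = 7 - 1*13² = 7 - 1*169 = 7 - 169 = -162)
(K + 17)*D = (-149 + 17)*(-162) = -132*(-162) = 21384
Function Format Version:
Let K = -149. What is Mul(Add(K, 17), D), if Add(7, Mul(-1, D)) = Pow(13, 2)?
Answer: 21384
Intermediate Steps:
D = -162 (D = Add(7, Mul(-1, Pow(13, 2))) = Add(7, Mul(-1, 169)) = Add(7, -169) = -162)
Mul(Add(K, 17), D) = Mul(Add(-149, 17), -162) = Mul(-132, -162) = 21384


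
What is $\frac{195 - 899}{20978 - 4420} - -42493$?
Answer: $\frac{351799195}{8279} \approx 42493.0$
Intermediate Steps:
$\frac{195 - 899}{20978 - 4420} - -42493 = - \frac{704}{16558} + 42493 = \left(-704\right) \frac{1}{16558} + 42493 = - \frac{352}{8279} + 42493 = \frac{351799195}{8279}$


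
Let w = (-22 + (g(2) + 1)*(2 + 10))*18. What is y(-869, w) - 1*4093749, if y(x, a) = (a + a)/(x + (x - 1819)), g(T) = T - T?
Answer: -14561464833/3557 ≈ -4.0937e+6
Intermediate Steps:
g(T) = 0
w = -180 (w = (-22 + (0 + 1)*(2 + 10))*18 = (-22 + 1*12)*18 = (-22 + 12)*18 = -10*18 = -180)
y(x, a) = 2*a/(-1819 + 2*x) (y(x, a) = (2*a)/(x + (-1819 + x)) = (2*a)/(-1819 + 2*x) = 2*a/(-1819 + 2*x))
y(-869, w) - 1*4093749 = 2*(-180)/(-1819 + 2*(-869)) - 1*4093749 = 2*(-180)/(-1819 - 1738) - 4093749 = 2*(-180)/(-3557) - 4093749 = 2*(-180)*(-1/3557) - 4093749 = 360/3557 - 4093749 = -14561464833/3557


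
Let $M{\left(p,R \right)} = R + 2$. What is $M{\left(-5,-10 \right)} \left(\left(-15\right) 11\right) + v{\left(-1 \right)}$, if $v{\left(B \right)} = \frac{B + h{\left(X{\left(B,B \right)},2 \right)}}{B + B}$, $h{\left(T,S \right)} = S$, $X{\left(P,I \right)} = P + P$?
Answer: $\frac{2639}{2} \approx 1319.5$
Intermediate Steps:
$X{\left(P,I \right)} = 2 P$
$M{\left(p,R \right)} = 2 + R$
$v{\left(B \right)} = \frac{2 + B}{2 B}$ ($v{\left(B \right)} = \frac{B + 2}{B + B} = \frac{2 + B}{2 B}$)
$M{\left(-5,-10 \right)} \left(\left(-15\right) 11\right) + v{\left(-1 \right)} = \left(2 - 10\right) \left(\left(-15\right) 11\right) + \frac{2 - 1}{2 \left(-1\right)} = \left(-8\right) \left(-165\right) + \frac{1}{2} \left(-1\right) 1 = 1320 - \frac{1}{2} = \frac{2639}{2}$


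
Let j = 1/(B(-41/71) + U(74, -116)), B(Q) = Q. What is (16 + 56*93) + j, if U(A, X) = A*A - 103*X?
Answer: 6462417183/1237063 ≈ 5224.0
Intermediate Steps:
U(A, X) = A² - 103*X
j = 71/1237063 (j = 1/(-41/71 + (74² - 103*(-116))) = 1/(-41*1/71 + (5476 + 11948)) = 1/(-41/71 + 17424) = 1/(1237063/71) = 71/1237063 ≈ 5.7394e-5)
(16 + 56*93) + j = (16 + 56*93) + 71/1237063 = (16 + 5208) + 71/1237063 = 5224 + 71/1237063 = 6462417183/1237063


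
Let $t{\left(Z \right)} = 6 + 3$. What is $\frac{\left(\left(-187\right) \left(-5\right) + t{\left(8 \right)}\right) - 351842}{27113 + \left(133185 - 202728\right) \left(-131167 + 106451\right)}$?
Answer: $- \frac{350898}{1718851901} \approx -0.00020415$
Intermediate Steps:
$t{\left(Z \right)} = 9$
$\frac{\left(\left(-187\right) \left(-5\right) + t{\left(8 \right)}\right) - 351842}{27113 + \left(133185 - 202728\right) \left(-131167 + 106451\right)} = \frac{\left(\left(-187\right) \left(-5\right) + 9\right) - 351842}{27113 + \left(133185 - 202728\right) \left(-131167 + 106451\right)} = \frac{\left(935 + 9\right) - 351842}{27113 - -1718824788} = \frac{944 - 351842}{27113 + 1718824788} = - \frac{350898}{1718851901}$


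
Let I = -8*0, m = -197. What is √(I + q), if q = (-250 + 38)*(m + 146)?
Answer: 2*√2703 ≈ 103.98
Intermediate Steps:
I = 0
q = 10812 (q = (-250 + 38)*(-197 + 146) = -212*(-51) = 10812)
√(I + q) = √(0 + 10812) = √10812 = 2*√2703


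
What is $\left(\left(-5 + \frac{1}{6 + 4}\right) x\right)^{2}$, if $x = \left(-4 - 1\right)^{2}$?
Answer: $\frac{60025}{4} \approx 15006.0$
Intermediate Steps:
$x = 25$ ($x = \left(-5\right)^{2} = 25$)
$\left(\left(-5 + \frac{1}{6 + 4}\right) x\right)^{2} = \left(\left(-5 + \frac{1}{6 + 4}\right) 25\right)^{2} = \left(\left(-5 + \frac{1}{10}\right) 25\right)^{2} = \left(\left(- \frac{49}{10}\right) 25\right)^{2} = \left(- \frac{245}{2}\right)^{2} = \frac{60025}{4}$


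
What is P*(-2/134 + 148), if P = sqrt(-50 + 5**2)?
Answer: 49575*I/67 ≈ 739.93*I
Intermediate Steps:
P = 5*I (P = sqrt(-50 + 25) = sqrt(-25) = 5*I ≈ 5.0*I)
P*(-2/134 + 148) = (5*I)*(-2/134 + 148) = (5*I)*(-2*1/134 + 148) = (5*I)*(-1/67 + 148) = (5*I)*(9915/67) = 49575*I/67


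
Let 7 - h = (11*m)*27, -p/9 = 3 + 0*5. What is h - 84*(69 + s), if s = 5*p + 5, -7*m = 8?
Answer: 38293/7 ≈ 5470.4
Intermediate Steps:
m = -8/7 (m = -⅐*8 = -8/7 ≈ -1.1429)
p = -27 (p = -9*(3 + 0*5) = -9*(3 + 0) = -9*3 = -27)
s = -130 (s = 5*(-27) + 5 = -135 + 5 = -130)
h = 2425/7 (h = 7 - 11*(-8/7)*27 = 7 - (-88)*27/7 = 7 - 1*(-2376/7) = 7 + 2376/7 = 2425/7 ≈ 346.43)
h - 84*(69 + s) = 2425/7 - 84*(69 - 130) = 2425/7 - 84*(-61) = 2425/7 + 5124 = 38293/7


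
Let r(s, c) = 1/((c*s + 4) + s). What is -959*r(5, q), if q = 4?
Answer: -959/29 ≈ -33.069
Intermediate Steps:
r(s, c) = 1/(4 + s + c*s) (r(s, c) = 1/((4 + c*s) + s) = 1/(4 + s + c*s))
-959*r(5, q) = -959/(4 + 5 + 4*5) = -959/(4 + 5 + 20) = -959/29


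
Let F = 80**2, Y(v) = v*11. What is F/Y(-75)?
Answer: -256/33 ≈ -7.7576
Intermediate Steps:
Y(v) = 11*v
F = 6400
F/Y(-75) = 6400/((11*(-75))) = 6400/(-825) = 6400*(-1/825) = -256/33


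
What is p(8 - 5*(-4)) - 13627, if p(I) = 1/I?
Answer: -381555/28 ≈ -13627.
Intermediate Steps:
p(8 - 5*(-4)) - 13627 = 1/(8 - 5*(-4)) - 13627 = 1/(8 + 20) - 13627 = 1/28 - 13627 = -381555/28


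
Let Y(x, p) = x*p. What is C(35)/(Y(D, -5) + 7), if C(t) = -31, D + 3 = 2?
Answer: -31/12 ≈ -2.5833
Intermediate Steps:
D = -1 (D = -3 + 2 = -1)
Y(x, p) = p*x
C(35)/(Y(D, -5) + 7) = -31/(-5*(-1) + 7) = -31/(5 + 7) = -31/12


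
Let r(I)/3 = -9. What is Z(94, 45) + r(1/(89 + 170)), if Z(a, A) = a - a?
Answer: -27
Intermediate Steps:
r(I) = -27 (r(I) = 3*(-9) = -27)
Z(a, A) = 0
Z(94, 45) + r(1/(89 + 170)) = 0 - 27 = -27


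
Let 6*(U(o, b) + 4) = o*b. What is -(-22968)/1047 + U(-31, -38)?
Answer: 224341/1047 ≈ 214.27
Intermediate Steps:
U(o, b) = -4 + b*o/6 (U(o, b) = -4 + (o*b)/6 = -4 + (b*o)/6 = -4 + b*o/6)
-(-22968)/1047 + U(-31, -38) = -(-22968)/1047 + (-4 + (⅙)*(-38)*(-31)) = -(-22968)/1047 + (-4 + 589/3) = -66*(-116/349) + 577/3 = 7656/349 + 577/3 = 224341/1047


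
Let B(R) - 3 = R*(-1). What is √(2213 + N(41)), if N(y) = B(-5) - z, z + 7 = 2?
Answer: √2226 ≈ 47.180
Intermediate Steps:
B(R) = 3 - R (B(R) = 3 + R*(-1) = 3 - R)
z = -5 (z = -7 + 2 = -5)
N(y) = 13 (N(y) = (3 - 1*(-5)) - 1*(-5) = (3 + 5) + 5 = 8 + 5 = 13)
√(2213 + N(41)) = √(2213 + 13) = √2226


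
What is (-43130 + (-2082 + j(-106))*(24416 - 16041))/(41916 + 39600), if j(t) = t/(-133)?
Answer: -387322715/1806938 ≈ -214.35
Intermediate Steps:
j(t) = -t/133 (j(t) = t*(-1/133) = -t/133)
(-43130 + (-2082 + j(-106))*(24416 - 16041))/(41916 + 39600) = (-43130 + (-2082 - 1/133*(-106))*(24416 - 16041))/(41916 + 39600) = (-43130 + (-2082 + 106/133)*8375)/81516 = (-43130 - 276800/133*8375)*(1/81516) = (-43130 - 2318200000/133)*(1/81516) = -2323936290/133*1/81516 = -387322715/1806938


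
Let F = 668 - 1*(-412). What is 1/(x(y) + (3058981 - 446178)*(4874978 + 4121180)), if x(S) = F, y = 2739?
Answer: 1/23505188611954 ≈ 4.2544e-14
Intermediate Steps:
F = 1080 (F = 668 + 412 = 1080)
x(S) = 1080
1/(x(y) + (3058981 - 446178)*(4874978 + 4121180)) = 1/(1080 + (3058981 - 446178)*(4874978 + 4121180)) = 1/(1080 + 2612803*8996158) = 1/(1080 + 23505188610874) = 1/23505188611954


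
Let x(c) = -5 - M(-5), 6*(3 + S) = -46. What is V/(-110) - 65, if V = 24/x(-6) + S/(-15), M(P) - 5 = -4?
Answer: -160801/2475 ≈ -64.970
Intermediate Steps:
S = -32/3 (S = -3 + (⅙)*(-46) = -3 - 23/3 = -32/3 ≈ -10.667)
M(P) = 1 (M(P) = 5 - 4 = 1)
x(c) = -6 (x(c) = -5 - 1*1 = -5 - 1 = -6)
V = -148/45 (V = 24/(-6) - 32/3/(-15) = 24*(-⅙) - 32/3*(-1/15) = -4 + 32/45 = -148/45 ≈ -3.2889)
V/(-110) - 65 = -148/45/(-110) - 65 = -148/45*(-1/110) - 65 = 74/2475 - 65 = -160801/2475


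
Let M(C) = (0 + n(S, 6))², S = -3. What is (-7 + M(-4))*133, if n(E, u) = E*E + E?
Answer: 3857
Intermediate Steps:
n(E, u) = E + E² (n(E, u) = E² + E = E + E²)
M(C) = 36 (M(C) = (0 - 3*(1 - 3))² = (0 - 3*(-2))² = (0 + 6)² = 6² = 36)
(-7 + M(-4))*133 = (-7 + 36)*133 = 29*133 = 3857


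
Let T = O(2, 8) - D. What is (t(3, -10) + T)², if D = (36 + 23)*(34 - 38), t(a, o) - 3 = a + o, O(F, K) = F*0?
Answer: 53824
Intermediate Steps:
O(F, K) = 0
t(a, o) = 3 + a + o (t(a, o) = 3 + (a + o) = 3 + a + o)
D = -236 (D = 59*(-4) = -236)
T = 236 (T = 0 - 1*(-236) = 0 + 236 = 236)
(t(3, -10) + T)² = ((3 + 3 - 10) + 236)² = (-4 + 236)² = 232² = 53824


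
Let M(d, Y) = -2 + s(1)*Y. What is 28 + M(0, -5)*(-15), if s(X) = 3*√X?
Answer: 283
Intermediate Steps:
M(d, Y) = -2 + 3*Y (M(d, Y) = -2 + (3*√1)*Y = -2 + (3*1)*Y = -2 + 3*Y)
28 + M(0, -5)*(-15) = 28 + (-2 + 3*(-5))*(-15) = 28 + (-2 - 15)*(-15) = 28 - 17*(-15) = 28 + 255 = 283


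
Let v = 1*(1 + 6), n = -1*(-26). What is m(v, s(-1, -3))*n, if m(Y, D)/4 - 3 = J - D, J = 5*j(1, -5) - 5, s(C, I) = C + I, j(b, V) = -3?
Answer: -1352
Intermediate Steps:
n = 26
J = -20 (J = 5*(-3) - 5 = -15 - 5 = -20)
v = 7 (v = 1*7 = 7)
m(Y, D) = -68 - 4*D (m(Y, D) = 12 + 4*(-20 - D) = 12 + (-80 - 4*D) = -68 - 4*D)
m(v, s(-1, -3))*n = (-68 - 4*(-1 - 3))*26 = (-68 - 4*(-4))*26 = (-68 + 16)*26 = -52*26 = -1352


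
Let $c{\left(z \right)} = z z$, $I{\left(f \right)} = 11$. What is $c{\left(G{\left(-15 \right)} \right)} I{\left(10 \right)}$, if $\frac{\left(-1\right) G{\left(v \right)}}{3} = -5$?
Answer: $2475$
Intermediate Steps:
$G{\left(v \right)} = 15$ ($G{\left(v \right)} = \left(-3\right) \left(-5\right) = 15$)
$c{\left(z \right)} = z^{2}$
$c{\left(G{\left(-15 \right)} \right)} I{\left(10 \right)} = 15^{2} \cdot 11 = 225 \cdot 11 = 2475$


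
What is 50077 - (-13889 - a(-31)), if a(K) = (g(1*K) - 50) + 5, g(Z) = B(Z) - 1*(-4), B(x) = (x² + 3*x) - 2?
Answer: 64791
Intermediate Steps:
B(x) = -2 + x² + 3*x
g(Z) = 2 + Z² + 3*Z (g(Z) = (-2 + Z² + 3*Z) - 1*(-4) = (-2 + Z² + 3*Z) + 4 = 2 + Z² + 3*Z)
a(K) = -43 + K² + 3*K (a(K) = ((2 + (1*K)² + 3*(1*K)) - 50) + 5 = ((2 + K² + 3*K) - 50) + 5 = (-48 + K² + 3*K) + 5 = -43 + K² + 3*K)
50077 - (-13889 - a(-31)) = 50077 - (-13889 - (-43 + (-31)² + 3*(-31))) = 50077 - (-13889 - (-43 + 961 - 93)) = 50077 - (-13889 - 1*825) = 50077 - (-13889 - 825) = 50077 - 1*(-14714) = 50077 + 14714 = 64791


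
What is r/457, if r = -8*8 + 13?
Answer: -51/457 ≈ -0.11160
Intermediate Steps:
r = -51 (r = -64 + 13 = -51)
r/457 = -51/457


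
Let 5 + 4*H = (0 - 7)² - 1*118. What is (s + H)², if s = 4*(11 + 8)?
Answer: 13225/4 ≈ 3306.3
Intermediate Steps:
s = 76 (s = 4*19 = 76)
H = -37/2 (H = -5/4 + ((0 - 7)² - 1*118)/4 = -5/4 + ((-7)² - 118)/4 = -5/4 + (49 - 118)/4 = -5/4 + (¼)*(-69) = -5/4 - 69/4 = -37/2 ≈ -18.500)
(s + H)² = (76 - 37/2)² = (115/2)² = 13225/4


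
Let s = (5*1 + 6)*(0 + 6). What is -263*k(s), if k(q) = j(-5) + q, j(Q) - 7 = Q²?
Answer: -25774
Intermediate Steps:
j(Q) = 7 + Q²
s = 66 (s = (5 + 6)*6 = 11*6 = 66)
k(q) = 32 + q (k(q) = (7 + (-5)²) + q = (7 + 25) + q = 32 + q)
-263*k(s) = -263*(32 + 66) = -263*98 = -25774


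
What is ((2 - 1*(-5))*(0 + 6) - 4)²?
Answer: 1444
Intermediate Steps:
((2 - 1*(-5))*(0 + 6) - 4)² = ((2 + 5)*6 - 4)² = (7*6 - 4)² = (42 - 4)² = 38² = 1444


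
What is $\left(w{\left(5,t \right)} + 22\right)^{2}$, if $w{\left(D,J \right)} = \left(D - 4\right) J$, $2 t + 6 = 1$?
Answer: $\frac{1521}{4} \approx 380.25$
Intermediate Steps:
$t = - \frac{5}{2}$ ($t = -3 + \frac{1}{2} \cdot 1 = -3 + \frac{1}{2} = - \frac{5}{2} \approx -2.5$)
$w{\left(D,J \right)} = J \left(-4 + D\right)$ ($w{\left(D,J \right)} = \left(-4 + D\right) J = J \left(-4 + D\right)$)
$\left(w{\left(5,t \right)} + 22\right)^{2} = \left(- \frac{5 \left(-4 + 5\right)}{2} + 22\right)^{2} = \left(\left(- \frac{5}{2}\right) 1 + 22\right)^{2} = \left(- \frac{5}{2} + 22\right)^{2} = \left(\frac{39}{2}\right)^{2} = \frac{1521}{4}$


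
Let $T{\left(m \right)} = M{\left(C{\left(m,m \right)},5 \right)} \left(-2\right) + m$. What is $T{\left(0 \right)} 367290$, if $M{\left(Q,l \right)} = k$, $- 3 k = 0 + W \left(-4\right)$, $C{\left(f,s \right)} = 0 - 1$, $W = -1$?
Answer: $979440$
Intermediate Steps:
$C{\left(f,s \right)} = -1$ ($C{\left(f,s \right)} = 0 - 1 = -1$)
$k = - \frac{4}{3}$ ($k = - \frac{0 - -4}{3} = - \frac{0 + 4}{3} = \left(- \frac{1}{3}\right) 4 = - \frac{4}{3} \approx -1.3333$)
$M{\left(Q,l \right)} = - \frac{4}{3}$
$T{\left(m \right)} = \frac{8}{3} + m$ ($T{\left(m \right)} = \left(- \frac{4}{3}\right) \left(-2\right) + m = \frac{8}{3} + m$)
$T{\left(0 \right)} 367290 = \left(\frac{8}{3} + 0\right) 367290 = \frac{8}{3} \cdot 367290 = 979440$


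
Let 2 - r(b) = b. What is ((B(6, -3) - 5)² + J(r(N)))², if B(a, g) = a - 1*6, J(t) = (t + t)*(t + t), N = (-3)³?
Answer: 11485321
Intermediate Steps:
N = -27
r(b) = 2 - b
J(t) = 4*t² (J(t) = (2*t)*(2*t) = 4*t²)
B(a, g) = -6 + a (B(a, g) = a - 6 = -6 + a)
((B(6, -3) - 5)² + J(r(N)))² = (((-6 + 6) - 5)² + 4*(2 - 1*(-27))²)² = ((0 - 5)² + 4*(2 + 27)²)² = ((-5)² + 4*29²)² = (25 + 4*841)² = (25 + 3364)² = 3389² = 11485321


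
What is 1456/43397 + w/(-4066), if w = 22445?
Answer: -968125569/176452202 ≈ -5.4866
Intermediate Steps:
1456/43397 + w/(-4066) = 1456/43397 + 22445/(-4066) = 1456*(1/43397) + 22445*(-1/4066) = 1456/43397 - 22445/4066 = -968125569/176452202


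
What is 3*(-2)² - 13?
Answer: -1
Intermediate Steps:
3*(-2)² - 13 = 3*4 - 13 = 12 - 13 = -1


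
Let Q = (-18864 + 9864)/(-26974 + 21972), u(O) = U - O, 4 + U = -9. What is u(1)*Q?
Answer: -63000/2501 ≈ -25.190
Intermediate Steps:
U = -13 (U = -4 - 9 = -13)
u(O) = -13 - O
Q = 4500/2501 (Q = -9000/(-5002) = -9000*(-1/5002) = 4500/2501 ≈ 1.7993)
u(1)*Q = (-13 - 1*1)*(4500/2501) = (-13 - 1)*(4500/2501) = -14*4500/2501 = -63000/2501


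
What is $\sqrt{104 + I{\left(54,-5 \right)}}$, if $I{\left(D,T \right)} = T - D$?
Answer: $3 \sqrt{5} \approx 6.7082$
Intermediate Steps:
$\sqrt{104 + I{\left(54,-5 \right)}} = \sqrt{104 - 59} = \sqrt{45} = 3 \sqrt{5}$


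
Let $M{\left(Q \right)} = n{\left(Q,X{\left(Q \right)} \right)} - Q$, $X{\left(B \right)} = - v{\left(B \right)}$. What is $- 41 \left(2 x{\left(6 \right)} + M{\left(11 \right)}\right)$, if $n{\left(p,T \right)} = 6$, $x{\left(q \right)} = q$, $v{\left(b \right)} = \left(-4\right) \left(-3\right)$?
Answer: $-287$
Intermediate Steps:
$v{\left(b \right)} = 12$
$X{\left(B \right)} = -12$ ($X{\left(B \right)} = \left(-1\right) 12 = -12$)
$M{\left(Q \right)} = 6 - Q$
$- 41 \left(2 x{\left(6 \right)} + M{\left(11 \right)}\right) = - 41 \left(2 \cdot 6 + \left(6 - 11\right)\right) = - 41 \left(12 + \left(6 - 11\right)\right) = - 41 \left(12 - 5\right) = \left(-41\right) 7 = -287$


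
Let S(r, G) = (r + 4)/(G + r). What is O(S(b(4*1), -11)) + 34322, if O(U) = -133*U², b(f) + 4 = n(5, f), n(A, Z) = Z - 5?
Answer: 8786299/256 ≈ 34322.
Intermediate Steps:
n(A, Z) = -5 + Z
b(f) = -9 + f (b(f) = -4 + (-5 + f) = -9 + f)
S(r, G) = (4 + r)/(G + r)
O(S(b(4*1), -11)) + 34322 = -133*(4 + (-9 + 4*1))²/(-11 + (-9 + 4*1))² + 34322 = -133*(4 + (-9 + 4))²/(-11 + (-9 + 4))² + 34322 = -133*(4 - 5)²/(-11 - 5)² + 34322 = -133*(-1/(-16))² + 34322 = -133*(-1/16*(-1))² + 34322 = -133*(1/16)² + 34322 = -133*1/256 + 34322 = -133/256 + 34322 = 8786299/256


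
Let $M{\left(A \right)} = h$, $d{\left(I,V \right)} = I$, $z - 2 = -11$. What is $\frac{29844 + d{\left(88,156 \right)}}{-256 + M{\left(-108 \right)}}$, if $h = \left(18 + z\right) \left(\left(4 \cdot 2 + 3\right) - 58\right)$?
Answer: $- \frac{4276}{97} \approx -44.082$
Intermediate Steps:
$z = -9$ ($z = 2 - 11 = -9$)
$h = -423$ ($h = \left(18 - 9\right) \left(\left(4 \cdot 2 + 3\right) - 58\right) = 9 \left(\left(8 + 3\right) - 58\right) = 9 \left(11 - 58\right) = 9 \left(-47\right) = -423$)
$M{\left(A \right)} = -423$
$\frac{29844 + d{\left(88,156 \right)}}{-256 + M{\left(-108 \right)}} = \frac{29844 + 88}{-256 - 423} = \frac{29932}{-679} = 29932 \left(- \frac{1}{679}\right) = - \frac{4276}{97}$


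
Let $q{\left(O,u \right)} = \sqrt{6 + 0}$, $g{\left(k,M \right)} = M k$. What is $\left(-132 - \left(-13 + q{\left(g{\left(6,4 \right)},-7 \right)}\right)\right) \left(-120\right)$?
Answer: $14280 + 120 \sqrt{6} \approx 14574.0$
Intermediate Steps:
$q{\left(O,u \right)} = \sqrt{6}$
$\left(-132 - \left(-13 + q{\left(g{\left(6,4 \right)},-7 \right)}\right)\right) \left(-120\right) = \left(-132 + \left(13 - \sqrt{6}\right)\right) \left(-120\right) = \left(-119 - \sqrt{6}\right) \left(-120\right) = 14280 + 120 \sqrt{6}$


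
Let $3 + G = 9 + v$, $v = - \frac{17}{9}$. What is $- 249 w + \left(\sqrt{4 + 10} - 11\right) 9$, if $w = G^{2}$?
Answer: $- \frac{116300}{27} + 9 \sqrt{14} \approx -4273.7$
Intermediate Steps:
$v = - \frac{17}{9}$ ($v = \left(-17\right) \frac{1}{9} = - \frac{17}{9} \approx -1.8889$)
$G = \frac{37}{9}$ ($G = -3 + \left(9 - \frac{17}{9}\right) = -3 + \frac{64}{9} = \frac{37}{9} \approx 4.1111$)
$w = \frac{1369}{81}$ ($w = \left(\frac{37}{9}\right)^{2} = \frac{1369}{81} \approx 16.901$)
$- 249 w + \left(\sqrt{4 + 10} - 11\right) 9 = \left(-249\right) \frac{1369}{81} + \left(\sqrt{4 + 10} - 11\right) 9 = - \frac{113627}{27} + \left(\sqrt{14} - 11\right) 9 = - \frac{113627}{27} + \left(-11 + \sqrt{14}\right) 9 = - \frac{113627}{27} - \left(99 - 9 \sqrt{14}\right) = - \frac{116300}{27} + 9 \sqrt{14}$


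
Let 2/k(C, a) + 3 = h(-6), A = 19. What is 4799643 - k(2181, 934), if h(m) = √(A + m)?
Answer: 9599283/2 - √13/2 ≈ 4.7996e+6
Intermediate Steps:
h(m) = √(19 + m)
k(C, a) = 2/(-3 + √13) (k(C, a) = 2/(-3 + √(19 - 6)) = 2/(-3 + √13))
4799643 - k(2181, 934) = 4799643 - (3/2 + √13/2) = 4799643 + (-3/2 - √13/2) = 9599283/2 - √13/2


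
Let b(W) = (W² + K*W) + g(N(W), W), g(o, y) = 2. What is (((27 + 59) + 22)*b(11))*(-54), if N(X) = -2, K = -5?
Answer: -396576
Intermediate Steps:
b(W) = 2 + W² - 5*W (b(W) = (W² - 5*W) + 2 = 2 + W² - 5*W)
(((27 + 59) + 22)*b(11))*(-54) = (((27 + 59) + 22)*(2 + 11² - 5*11))*(-54) = ((86 + 22)*(2 + 121 - 55))*(-54) = (108*68)*(-54) = 7344*(-54) = -396576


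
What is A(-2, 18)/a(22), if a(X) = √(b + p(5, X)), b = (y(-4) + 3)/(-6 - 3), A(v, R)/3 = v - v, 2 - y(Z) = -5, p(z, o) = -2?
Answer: 0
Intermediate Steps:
y(Z) = 7 (y(Z) = 2 - 1*(-5) = 2 + 5 = 7)
A(v, R) = 0 (A(v, R) = 3*(v - v) = 3*0 = 0)
b = -10/9 (b = (7 + 3)/(-6 - 3) = 10/(-9) = 10*(-⅑) = -10/9 ≈ -1.1111)
a(X) = 2*I*√7/3 (a(X) = √(-10/9 - 2) = √(-28/9) = 2*I*√7/3)
A(-2, 18)/a(22) = 0/((2*I*√7/3)) = 0*(-3*I*√7/14) = 0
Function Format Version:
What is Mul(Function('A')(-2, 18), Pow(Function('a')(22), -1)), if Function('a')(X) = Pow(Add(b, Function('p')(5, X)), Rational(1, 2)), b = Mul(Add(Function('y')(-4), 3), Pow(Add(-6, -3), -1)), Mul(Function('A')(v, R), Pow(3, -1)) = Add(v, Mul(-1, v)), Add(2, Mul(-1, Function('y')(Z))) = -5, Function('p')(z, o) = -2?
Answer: 0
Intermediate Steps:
Function('y')(Z) = 7 (Function('y')(Z) = Add(2, Mul(-1, -5)) = Add(2, 5) = 7)
Function('A')(v, R) = 0 (Function('A')(v, R) = Mul(3, Add(v, Mul(-1, v))) = Mul(3, 0) = 0)
b = Rational(-10, 9) (b = Mul(Add(7, 3), Pow(Add(-6, -3), -1)) = Mul(10, Pow(-9, -1)) = Mul(10, Rational(-1, 9)) = Rational(-10, 9) ≈ -1.1111)
Function('a')(X) = Mul(Rational(2, 3), I, Pow(7, Rational(1, 2))) (Function('a')(X) = Pow(Add(Rational(-10, 9), -2), Rational(1, 2)) = Pow(Rational(-28, 9), Rational(1, 2)) = Mul(Rational(2, 3), I, Pow(7, Rational(1, 2))))
Mul(Function('A')(-2, 18), Pow(Function('a')(22), -1)) = Mul(0, Pow(Mul(Rational(2, 3), I, Pow(7, Rational(1, 2))), -1)) = Mul(0, Mul(Rational(-3, 14), I, Pow(7, Rational(1, 2)))) = 0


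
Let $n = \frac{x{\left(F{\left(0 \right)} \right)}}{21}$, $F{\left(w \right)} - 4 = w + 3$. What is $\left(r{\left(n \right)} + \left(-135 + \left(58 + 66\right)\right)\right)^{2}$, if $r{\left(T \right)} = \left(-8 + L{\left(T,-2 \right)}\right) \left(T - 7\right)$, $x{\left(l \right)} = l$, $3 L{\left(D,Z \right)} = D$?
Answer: $\frac{1261129}{729} \approx 1729.9$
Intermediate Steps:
$L{\left(D,Z \right)} = \frac{D}{3}$
$F{\left(w \right)} = 7 + w$ ($F{\left(w \right)} = 4 + \left(w + 3\right) = 4 + \left(3 + w\right) = 7 + w$)
$n = \frac{1}{3}$ ($n = \frac{7 + 0}{21} = 7 \cdot \frac{1}{21} = \frac{1}{3} \approx 0.33333$)
$r{\left(T \right)} = \left(-8 + \frac{T}{3}\right) \left(-7 + T\right)$ ($r{\left(T \right)} = \left(-8 + \frac{T}{3}\right) \left(T - 7\right) = \left(-8 + \frac{T}{3}\right) \left(-7 + T\right)$)
$\left(r{\left(n \right)} + \left(-135 + \left(58 + 66\right)\right)\right)^{2} = \left(\left(56 - \frac{31}{9} + \frac{1}{3 \cdot 9}\right) + \left(-135 + \left(58 + 66\right)\right)\right)^{2} = \left(\left(56 - \frac{31}{9} + \frac{1}{3} \cdot \frac{1}{9}\right) + \left(-135 + 124\right)\right)^{2} = \left(\left(56 - \frac{31}{9} + \frac{1}{27}\right) - 11\right)^{2} = \left(\frac{1420}{27} - 11\right)^{2} = \left(\frac{1123}{27}\right)^{2} = \frac{1261129}{729}$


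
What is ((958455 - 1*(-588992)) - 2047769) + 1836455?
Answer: 1336133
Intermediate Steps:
((958455 - 1*(-588992)) - 2047769) + 1836455 = ((958455 + 588992) - 2047769) + 1836455 = (1547447 - 2047769) + 1836455 = -500322 + 1836455 = 1336133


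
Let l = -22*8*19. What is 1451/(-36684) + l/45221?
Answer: -17116997/150807924 ≈ -0.11350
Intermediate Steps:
l = -3344 (l = -176*19 = -3344)
1451/(-36684) + l/45221 = 1451/(-36684) - 3344/45221 = 1451*(-1/36684) - 3344*1/45221 = -1451/36684 - 304/4111 = -17116997/150807924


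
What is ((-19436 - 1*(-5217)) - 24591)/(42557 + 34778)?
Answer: -7762/15467 ≈ -0.50184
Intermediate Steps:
((-19436 - 1*(-5217)) - 24591)/(42557 + 34778) = ((-19436 + 5217) - 24591)/77335 = (-14219 - 24591)*(1/77335) = -38810*1/77335 = -7762/15467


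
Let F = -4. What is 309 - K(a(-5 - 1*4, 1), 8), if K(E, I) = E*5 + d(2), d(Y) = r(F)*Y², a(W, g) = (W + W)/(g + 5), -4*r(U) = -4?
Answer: 320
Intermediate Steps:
r(U) = 1 (r(U) = -¼*(-4) = 1)
a(W, g) = 2*W/(5 + g) (a(W, g) = (2*W)/(5 + g) = 2*W/(5 + g))
d(Y) = Y² (d(Y) = 1*Y² = Y²)
K(E, I) = 4 + 5*E (K(E, I) = E*5 + 2² = 5*E + 4 = 4 + 5*E)
309 - K(a(-5 - 1*4, 1), 8) = 309 - (4 + 5*(2*(-5 - 1*4)/(5 + 1))) = 309 - (4 + 5*(2*(-5 - 4)/6)) = 309 - (4 + 5*(2*(-9)*(⅙))) = 309 - (4 + 5*(-3)) = 309 - (4 - 15) = 309 - 1*(-11) = 309 + 11 = 320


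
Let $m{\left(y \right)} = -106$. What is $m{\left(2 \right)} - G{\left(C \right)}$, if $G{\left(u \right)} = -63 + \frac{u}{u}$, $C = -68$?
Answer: $-44$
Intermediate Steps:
$G{\left(u \right)} = -62$ ($G{\left(u \right)} = -63 + 1 = -62$)
$m{\left(2 \right)} - G{\left(C \right)} = -106 - -62 = -106 + 62 = -44$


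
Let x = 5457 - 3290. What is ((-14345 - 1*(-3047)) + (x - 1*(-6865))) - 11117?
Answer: -13383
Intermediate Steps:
x = 2167
((-14345 - 1*(-3047)) + (x - 1*(-6865))) - 11117 = ((-14345 - 1*(-3047)) + (2167 - 1*(-6865))) - 11117 = ((-14345 + 3047) + (2167 + 6865)) - 11117 = (-11298 + 9032) - 11117 = -2266 - 11117 = -13383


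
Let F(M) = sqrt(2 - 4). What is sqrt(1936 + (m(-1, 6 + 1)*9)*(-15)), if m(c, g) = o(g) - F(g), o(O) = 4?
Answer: sqrt(1396 + 135*I*sqrt(2)) ≈ 37.45 + 2.549*I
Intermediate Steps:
F(M) = I*sqrt(2) (F(M) = sqrt(-2) = I*sqrt(2))
m(c, g) = 4 - I*sqrt(2)
sqrt(1936 + (m(-1, 6 + 1)*9)*(-15)) = sqrt(1936 + ((4 - I*sqrt(2))*9)*(-15)) = sqrt(1936 + (36 - 9*I*sqrt(2))*(-15)) = sqrt(1936 + (-540 + 135*I*sqrt(2))) = sqrt(1396 + 135*I*sqrt(2))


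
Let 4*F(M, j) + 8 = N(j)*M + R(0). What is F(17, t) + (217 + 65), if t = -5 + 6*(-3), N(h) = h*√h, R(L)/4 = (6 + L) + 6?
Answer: 292 - 391*I*√23/4 ≈ 292.0 - 468.79*I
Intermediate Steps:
R(L) = 48 + 4*L (R(L) = 4*((6 + L) + 6) = 4*(12 + L) = 48 + 4*L)
N(h) = h^(3/2)
t = -23 (t = -5 - 18 = -23)
F(M, j) = 10 + M*j^(3/2)/4 (F(M, j) = -2 + (j^(3/2)*M + (48 + 4*0))/4 = -2 + (M*j^(3/2) + (48 + 0))/4 = -2 + (M*j^(3/2) + 48)/4 = -2 + (48 + M*j^(3/2))/4 = -2 + (12 + M*j^(3/2)/4) = 10 + M*j^(3/2)/4)
F(17, t) + (217 + 65) = (10 + (¼)*17*(-23)^(3/2)) + (217 + 65) = (10 + (¼)*17*(-23*I*√23)) + 282 = (10 - 391*I*√23/4) + 282 = 292 - 391*I*√23/4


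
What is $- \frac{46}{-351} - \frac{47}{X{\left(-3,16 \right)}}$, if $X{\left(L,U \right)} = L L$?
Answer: $- \frac{1787}{351} \approx -5.0912$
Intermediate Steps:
$X{\left(L,U \right)} = L^{2}$
$- \frac{46}{-351} - \frac{47}{X{\left(-3,16 \right)}} = - \frac{46}{-351} - \frac{47}{\left(-3\right)^{2}} = \left(-46\right) \left(- \frac{1}{351}\right) - \frac{47}{9} = \frac{46}{351} - \frac{47}{9} = - \frac{1787}{351}$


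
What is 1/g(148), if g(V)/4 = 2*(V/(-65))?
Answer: -65/1184 ≈ -0.054899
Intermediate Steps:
g(V) = -8*V/65 (g(V) = 4*(2*(V/(-65))) = 4*(2*(V*(-1/65))) = 4*(2*(-V/65)) = 4*(-2*V/65) = -8*V/65)
1/g(148) = 1/(-8/65*148) = 1/(-1184/65) = -65/1184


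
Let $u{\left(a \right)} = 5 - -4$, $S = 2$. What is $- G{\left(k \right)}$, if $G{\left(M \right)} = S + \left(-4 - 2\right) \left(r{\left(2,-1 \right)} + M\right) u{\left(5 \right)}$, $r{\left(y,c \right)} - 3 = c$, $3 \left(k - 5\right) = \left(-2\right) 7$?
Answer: $124$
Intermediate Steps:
$k = \frac{1}{3}$ ($k = 5 + \frac{\left(-2\right) 7}{3} = 5 + \frac{1}{3} \left(-14\right) = 5 - \frac{14}{3} = \frac{1}{3} \approx 0.33333$)
$r{\left(y,c \right)} = 3 + c$
$u{\left(a \right)} = 9$ ($u{\left(a \right)} = 5 + 4 = 9$)
$G{\left(M \right)} = -106 - 54 M$ ($G{\left(M \right)} = 2 + \left(-4 - 2\right) \left(\left(3 - 1\right) + M\right) 9 = 2 + - 6 \left(2 + M\right) 9 = 2 + \left(-12 - 6 M\right) 9 = 2 - \left(108 + 54 M\right) = -106 - 54 M$)
$- G{\left(k \right)} = - (-106 - 18) = \left(-1\right) \left(-124\right) = 124$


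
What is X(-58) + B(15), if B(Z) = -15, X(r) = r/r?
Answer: -14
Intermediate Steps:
X(r) = 1
X(-58) + B(15) = 1 - 15 = -14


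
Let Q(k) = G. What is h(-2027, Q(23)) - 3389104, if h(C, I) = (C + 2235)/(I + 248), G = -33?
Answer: -728657152/215 ≈ -3.3891e+6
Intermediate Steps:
Q(k) = -33
h(C, I) = (2235 + C)/(248 + I)
h(-2027, Q(23)) - 3389104 = (2235 - 2027)/(248 - 33) - 3389104 = 208/215 - 3389104 = -728657152/215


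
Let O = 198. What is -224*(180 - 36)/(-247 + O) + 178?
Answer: 5854/7 ≈ 836.29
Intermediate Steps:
-224*(180 - 36)/(-247 + O) + 178 = -224*(180 - 36)/(-247 + 198) + 178 = -32256/(-49) + 178 = -32256*(-1)/49 + 178 = -224*(-144/49) + 178 = 4608/7 + 178 = 5854/7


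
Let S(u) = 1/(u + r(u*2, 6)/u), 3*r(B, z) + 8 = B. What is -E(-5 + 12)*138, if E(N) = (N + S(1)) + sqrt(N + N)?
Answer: -828 - 138*sqrt(14) ≈ -1344.3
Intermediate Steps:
r(B, z) = -8/3 + B/3
S(u) = 1/(u + (-8/3 + 2*u/3)/u) (S(u) = 1/(u + (-8/3 + (u*2)/3)/u) = 1/(u + (-8/3 + (2*u)/3)/u) = 1/(u + (-8/3 + 2*u/3)/u))
E(N) = -1 + N + sqrt(2)*sqrt(N) (E(N) = (N + 3*1/(-8 + 2*1 + 3*1**2)) + sqrt(N + N) = (N + 3*1/(-8 + 2 + 3*1)) + sqrt(2*N) = (N + 3*1/(-8 + 2 + 3)) + sqrt(2)*sqrt(N) = (N + 3*1/(-3)) + sqrt(2)*sqrt(N) = (N + 3*1*(-1/3)) + sqrt(2)*sqrt(N) = (N - 1) + sqrt(2)*sqrt(N) = (-1 + N) + sqrt(2)*sqrt(N) = -1 + N + sqrt(2)*sqrt(N))
-E(-5 + 12)*138 = -(-1 + (-5 + 12) + sqrt(2)*sqrt(-5 + 12))*138 = -(-1 + 7 + sqrt(2)*sqrt(7))*138 = -(-1 + 7 + sqrt(14))*138 = -(6 + sqrt(14))*138 = -(828 + 138*sqrt(14)) = -828 - 138*sqrt(14)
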